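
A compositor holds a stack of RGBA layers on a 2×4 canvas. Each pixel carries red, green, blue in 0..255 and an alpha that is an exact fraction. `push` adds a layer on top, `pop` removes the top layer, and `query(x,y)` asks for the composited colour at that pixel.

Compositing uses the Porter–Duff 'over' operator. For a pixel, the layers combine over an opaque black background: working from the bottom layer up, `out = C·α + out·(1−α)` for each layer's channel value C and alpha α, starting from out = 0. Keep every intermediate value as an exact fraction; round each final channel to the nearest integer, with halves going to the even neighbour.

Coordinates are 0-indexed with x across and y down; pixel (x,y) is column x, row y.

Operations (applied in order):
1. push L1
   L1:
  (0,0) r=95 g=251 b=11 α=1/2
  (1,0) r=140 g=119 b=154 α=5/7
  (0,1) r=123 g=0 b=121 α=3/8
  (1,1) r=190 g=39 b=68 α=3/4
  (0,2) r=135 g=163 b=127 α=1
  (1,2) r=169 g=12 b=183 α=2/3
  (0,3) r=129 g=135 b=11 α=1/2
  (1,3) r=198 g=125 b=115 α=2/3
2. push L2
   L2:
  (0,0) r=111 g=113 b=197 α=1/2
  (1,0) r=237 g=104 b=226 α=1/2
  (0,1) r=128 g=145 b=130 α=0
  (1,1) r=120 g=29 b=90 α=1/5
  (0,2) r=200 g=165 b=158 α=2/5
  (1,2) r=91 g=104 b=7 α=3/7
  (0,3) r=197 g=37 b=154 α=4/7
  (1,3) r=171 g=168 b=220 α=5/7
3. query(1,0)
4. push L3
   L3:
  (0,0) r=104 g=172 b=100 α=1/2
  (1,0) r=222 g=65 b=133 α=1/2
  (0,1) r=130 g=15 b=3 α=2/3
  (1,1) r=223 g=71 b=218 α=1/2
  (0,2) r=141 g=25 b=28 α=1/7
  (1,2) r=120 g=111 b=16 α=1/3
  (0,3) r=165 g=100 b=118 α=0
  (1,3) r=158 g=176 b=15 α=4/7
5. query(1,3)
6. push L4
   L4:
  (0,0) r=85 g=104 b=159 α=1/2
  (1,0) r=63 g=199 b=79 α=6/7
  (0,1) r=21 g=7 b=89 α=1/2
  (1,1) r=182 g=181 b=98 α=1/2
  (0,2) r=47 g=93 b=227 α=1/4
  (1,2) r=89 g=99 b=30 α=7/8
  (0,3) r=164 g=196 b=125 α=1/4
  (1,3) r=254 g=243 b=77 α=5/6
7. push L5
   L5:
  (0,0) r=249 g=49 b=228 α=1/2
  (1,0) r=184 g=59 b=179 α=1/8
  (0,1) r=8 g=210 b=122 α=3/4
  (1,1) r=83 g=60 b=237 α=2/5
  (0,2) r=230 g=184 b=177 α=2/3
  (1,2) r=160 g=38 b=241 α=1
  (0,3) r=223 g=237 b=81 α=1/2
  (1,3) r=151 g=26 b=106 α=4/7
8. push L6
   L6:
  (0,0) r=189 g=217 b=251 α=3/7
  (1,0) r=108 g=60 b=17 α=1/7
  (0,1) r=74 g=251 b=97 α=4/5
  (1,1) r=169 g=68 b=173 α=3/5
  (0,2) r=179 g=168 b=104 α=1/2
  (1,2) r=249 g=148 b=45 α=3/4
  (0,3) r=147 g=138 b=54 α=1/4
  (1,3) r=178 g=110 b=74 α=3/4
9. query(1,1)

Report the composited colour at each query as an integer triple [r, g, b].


at x=1,y=0 over L1,L2:
L1 α=5/7: [100, 85, 110]
L2 α=1/2: [337/2, 189/2, 168]
= [168, 94, 168]

at x=1,y=3 over L1,L2,L3:
+L1 (α=2/3) → [132, 250/3, 230/3]
+L2 (α=5/7) → [1119/7, 3020/21, 3760/21]
+L3 (α=4/7) → [7781/49, 7948/49, 4180/49]
→ [159, 162, 85]

at x=1,y=1 over L1,L2,L3,L4,L5,L6:
L1 α=3/4: [285/2, 117/4, 51]
L2 α=1/5: [138, 146/5, 294/5]
L3 α=1/2: [361/2, 501/10, 692/5]
L4 α=1/2: [725/4, 2311/20, 591/5]
L5 α=2/5: [2839/20, 9333/100, 4143/25]
L6 α=3/5: [7909/50, 19533/250, 21261/125]
→ [158, 78, 170]


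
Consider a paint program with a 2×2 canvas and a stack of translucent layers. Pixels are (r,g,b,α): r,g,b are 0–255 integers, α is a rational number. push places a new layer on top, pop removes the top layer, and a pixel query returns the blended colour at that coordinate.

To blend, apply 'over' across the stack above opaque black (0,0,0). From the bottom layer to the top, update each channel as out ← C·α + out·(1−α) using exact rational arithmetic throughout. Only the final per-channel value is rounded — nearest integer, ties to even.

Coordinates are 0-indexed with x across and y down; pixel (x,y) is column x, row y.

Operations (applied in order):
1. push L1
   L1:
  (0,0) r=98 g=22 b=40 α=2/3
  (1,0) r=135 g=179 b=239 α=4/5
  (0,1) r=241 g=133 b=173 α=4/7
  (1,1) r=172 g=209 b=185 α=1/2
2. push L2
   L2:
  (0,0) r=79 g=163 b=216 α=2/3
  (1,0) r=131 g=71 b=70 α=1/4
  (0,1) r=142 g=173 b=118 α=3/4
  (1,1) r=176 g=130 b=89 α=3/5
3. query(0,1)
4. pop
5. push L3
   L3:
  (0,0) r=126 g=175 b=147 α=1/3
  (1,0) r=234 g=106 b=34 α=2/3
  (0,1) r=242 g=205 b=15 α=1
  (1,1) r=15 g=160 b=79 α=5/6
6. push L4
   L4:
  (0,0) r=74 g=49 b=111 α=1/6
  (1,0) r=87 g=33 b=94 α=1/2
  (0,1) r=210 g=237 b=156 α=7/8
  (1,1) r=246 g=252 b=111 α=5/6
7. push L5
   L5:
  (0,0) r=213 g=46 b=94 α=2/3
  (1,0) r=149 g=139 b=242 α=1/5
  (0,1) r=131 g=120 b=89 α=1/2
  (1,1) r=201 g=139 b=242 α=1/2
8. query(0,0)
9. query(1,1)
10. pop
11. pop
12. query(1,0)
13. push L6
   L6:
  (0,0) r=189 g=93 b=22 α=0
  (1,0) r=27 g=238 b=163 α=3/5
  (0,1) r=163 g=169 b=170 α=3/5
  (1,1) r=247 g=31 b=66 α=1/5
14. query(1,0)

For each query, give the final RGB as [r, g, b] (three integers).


(0,1) stack=L1,L2; from [0,0,0]:
+L1 (α=4/7) → [964/7, 76, 692/7]
+L2 (α=3/4) → [1973/14, 595/4, 1585/14]
= [141, 149, 113]

query (0,0) [L1,L3,L4,L5] — begin 0,0,0
after L1 α=2/3: [196/3, 44/3, 80/3]
after L3 α=1/3: [770/9, 613/9, 601/9]
after L4 α=1/6: [2258/27, 1753/27, 2002/27]
after L5 α=2/3: [13760/81, 4237/81, 7078/81]
= [170, 52, 87]

at x=1,y=1 over L1,L3,L4,L5:
+L1 (α=1/2) → [86, 209/2, 185/2]
+L3 (α=5/6) → [161/6, 603/4, 325/4]
+L4 (α=5/6) → [7541/36, 1881/8, 2545/24]
+L5 (α=1/2) → [14777/72, 2993/16, 8353/48]
→ [205, 187, 174]

at x=1,y=0 over L1,L3:
after L1 α=4/5: [108, 716/5, 956/5]
after L3 α=2/3: [192, 592/5, 432/5]
→ [192, 118, 86]

query (1,0) [L1,L3,L6] — begin 0,0,0
+L1 (α=4/5) → [108, 716/5, 956/5]
+L3 (α=2/3) → [192, 592/5, 432/5]
+L6 (α=3/5) → [93, 4754/25, 3309/25]
= [93, 190, 132]


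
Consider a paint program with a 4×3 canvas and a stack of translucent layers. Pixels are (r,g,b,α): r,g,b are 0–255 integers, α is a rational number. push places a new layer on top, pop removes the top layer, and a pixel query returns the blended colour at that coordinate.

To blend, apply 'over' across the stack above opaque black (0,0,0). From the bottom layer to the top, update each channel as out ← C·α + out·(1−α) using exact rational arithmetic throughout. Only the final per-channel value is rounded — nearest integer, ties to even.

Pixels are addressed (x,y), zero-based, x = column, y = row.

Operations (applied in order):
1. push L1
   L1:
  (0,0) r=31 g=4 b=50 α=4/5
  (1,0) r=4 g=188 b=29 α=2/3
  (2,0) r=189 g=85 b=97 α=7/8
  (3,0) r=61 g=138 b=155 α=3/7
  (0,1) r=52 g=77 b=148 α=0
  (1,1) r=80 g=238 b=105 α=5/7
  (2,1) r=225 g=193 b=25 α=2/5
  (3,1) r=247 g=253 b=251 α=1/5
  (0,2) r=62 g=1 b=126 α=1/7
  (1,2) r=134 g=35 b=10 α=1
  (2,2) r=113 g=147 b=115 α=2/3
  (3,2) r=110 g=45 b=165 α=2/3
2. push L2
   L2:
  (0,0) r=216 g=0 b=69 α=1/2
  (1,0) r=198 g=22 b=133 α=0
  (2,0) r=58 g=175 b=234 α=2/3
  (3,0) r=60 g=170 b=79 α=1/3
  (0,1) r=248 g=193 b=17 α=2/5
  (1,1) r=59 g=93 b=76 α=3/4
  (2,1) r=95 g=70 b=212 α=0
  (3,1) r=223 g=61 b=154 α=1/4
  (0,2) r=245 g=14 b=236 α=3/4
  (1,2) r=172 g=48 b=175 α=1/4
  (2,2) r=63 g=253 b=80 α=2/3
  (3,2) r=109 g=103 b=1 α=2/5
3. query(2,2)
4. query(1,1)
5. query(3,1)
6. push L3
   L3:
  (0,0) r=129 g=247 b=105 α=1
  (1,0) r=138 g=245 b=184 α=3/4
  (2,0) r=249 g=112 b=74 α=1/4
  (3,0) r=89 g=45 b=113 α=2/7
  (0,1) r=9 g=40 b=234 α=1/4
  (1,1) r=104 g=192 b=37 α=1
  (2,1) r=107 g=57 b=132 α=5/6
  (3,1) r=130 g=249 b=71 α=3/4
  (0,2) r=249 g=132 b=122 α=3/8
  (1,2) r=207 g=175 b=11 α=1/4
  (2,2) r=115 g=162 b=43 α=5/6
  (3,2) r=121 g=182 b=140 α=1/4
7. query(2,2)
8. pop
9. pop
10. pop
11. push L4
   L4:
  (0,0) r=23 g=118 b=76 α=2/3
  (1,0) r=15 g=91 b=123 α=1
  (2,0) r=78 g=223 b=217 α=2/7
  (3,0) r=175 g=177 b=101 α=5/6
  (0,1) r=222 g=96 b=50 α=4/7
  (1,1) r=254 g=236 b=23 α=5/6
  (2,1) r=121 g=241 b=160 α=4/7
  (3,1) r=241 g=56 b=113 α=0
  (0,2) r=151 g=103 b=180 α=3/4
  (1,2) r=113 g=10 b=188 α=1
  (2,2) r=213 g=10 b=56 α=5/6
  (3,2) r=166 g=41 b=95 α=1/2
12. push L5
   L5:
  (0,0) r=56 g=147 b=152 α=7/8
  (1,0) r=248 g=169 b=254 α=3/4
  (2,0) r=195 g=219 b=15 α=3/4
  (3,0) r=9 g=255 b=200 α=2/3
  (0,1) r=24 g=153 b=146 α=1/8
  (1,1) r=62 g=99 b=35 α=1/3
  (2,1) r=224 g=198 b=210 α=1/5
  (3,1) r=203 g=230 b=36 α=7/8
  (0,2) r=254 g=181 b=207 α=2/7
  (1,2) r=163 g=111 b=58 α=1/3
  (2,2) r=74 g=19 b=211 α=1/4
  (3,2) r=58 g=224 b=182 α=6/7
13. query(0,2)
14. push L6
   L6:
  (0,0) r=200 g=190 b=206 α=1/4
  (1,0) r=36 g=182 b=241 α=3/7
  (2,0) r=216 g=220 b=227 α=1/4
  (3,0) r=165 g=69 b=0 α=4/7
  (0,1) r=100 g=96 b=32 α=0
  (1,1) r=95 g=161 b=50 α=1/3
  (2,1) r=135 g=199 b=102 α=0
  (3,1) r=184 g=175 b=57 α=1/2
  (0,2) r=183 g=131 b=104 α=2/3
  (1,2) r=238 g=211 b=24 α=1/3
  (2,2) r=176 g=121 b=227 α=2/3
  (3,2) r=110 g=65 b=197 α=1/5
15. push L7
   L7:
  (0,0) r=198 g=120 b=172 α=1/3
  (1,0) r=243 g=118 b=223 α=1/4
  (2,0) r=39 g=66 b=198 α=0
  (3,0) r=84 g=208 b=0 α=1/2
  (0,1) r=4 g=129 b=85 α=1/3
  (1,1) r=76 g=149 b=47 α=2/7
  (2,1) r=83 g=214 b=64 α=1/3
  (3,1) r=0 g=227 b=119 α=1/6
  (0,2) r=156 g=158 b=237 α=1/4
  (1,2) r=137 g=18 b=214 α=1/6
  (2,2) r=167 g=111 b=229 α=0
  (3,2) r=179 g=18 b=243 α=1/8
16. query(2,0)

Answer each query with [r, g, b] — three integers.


query (2,2) [L1,L2] — begin 0,0,0
after L1 α=2/3: [226/3, 98, 230/3]
after L2 α=2/3: [604/9, 604/3, 710/9]
rounded: [67, 201, 79]

at x=1,y=1 over L1,L2:
after L1 α=5/7: [400/7, 170, 75]
after L2 α=3/4: [1639/28, 449/4, 303/4]
rounded: [59, 112, 76]

at x=3,y=1 over L1,L2:
+L1 (α=1/5) → [247/5, 253/5, 251/5]
+L2 (α=1/4) → [464/5, 266/5, 1523/20]
= [93, 53, 76]

at x=2,y=2 over L1,L2,L3:
L1 α=2/3: [226/3, 98, 230/3]
L2 α=2/3: [604/9, 604/3, 710/9]
L3 α=5/6: [5779/54, 1517/9, 2645/54]
→ [107, 169, 49]

(0,2) stack=L4,L5; from [0,0,0]:
after L4 α=3/4: [453/4, 309/4, 135]
after L5 α=2/7: [4297/28, 2993/28, 1089/7]
rounded: [153, 107, 156]

at x=2,y=0 over L4,L5,L6,L7:
+L4 (α=2/7) → [156/7, 446/7, 62]
+L5 (α=3/4) → [4251/28, 5045/28, 107/4]
+L6 (α=1/4) → [18801/112, 21295/112, 1229/16]
+L7 (α=0) → [18801/112, 21295/112, 1229/16]
rounded: [168, 190, 77]


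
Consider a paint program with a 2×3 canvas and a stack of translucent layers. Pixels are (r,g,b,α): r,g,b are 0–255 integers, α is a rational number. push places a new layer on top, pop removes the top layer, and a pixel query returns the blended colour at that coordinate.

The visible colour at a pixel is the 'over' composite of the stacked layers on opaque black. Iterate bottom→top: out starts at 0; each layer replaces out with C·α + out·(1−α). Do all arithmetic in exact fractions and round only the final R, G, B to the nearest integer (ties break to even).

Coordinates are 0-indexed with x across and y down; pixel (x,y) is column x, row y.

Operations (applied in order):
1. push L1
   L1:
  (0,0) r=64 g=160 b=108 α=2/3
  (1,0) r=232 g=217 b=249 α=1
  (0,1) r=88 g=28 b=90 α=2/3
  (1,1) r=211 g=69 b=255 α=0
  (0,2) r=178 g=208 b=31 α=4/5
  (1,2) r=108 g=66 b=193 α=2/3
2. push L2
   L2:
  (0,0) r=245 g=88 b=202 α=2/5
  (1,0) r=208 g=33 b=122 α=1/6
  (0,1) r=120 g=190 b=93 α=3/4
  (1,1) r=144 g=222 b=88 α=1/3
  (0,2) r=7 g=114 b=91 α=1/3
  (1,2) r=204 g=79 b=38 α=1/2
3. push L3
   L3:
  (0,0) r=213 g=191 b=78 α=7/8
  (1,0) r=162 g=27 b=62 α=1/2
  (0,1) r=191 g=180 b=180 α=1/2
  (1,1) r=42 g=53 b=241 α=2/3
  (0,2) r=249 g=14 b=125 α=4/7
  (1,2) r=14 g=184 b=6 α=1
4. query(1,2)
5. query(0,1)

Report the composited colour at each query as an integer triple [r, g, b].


at x=1,y=2 over L1,L2,L3:
+L1 (α=2/3) → [72, 44, 386/3]
+L2 (α=1/2) → [138, 123/2, 250/3]
+L3 (α=1) → [14, 184, 6]
= [14, 184, 6]

(0,1) stack=L1,L2,L3; from [0,0,0]:
after L1 α=2/3: [176/3, 56/3, 60]
after L2 α=3/4: [314/3, 883/6, 339/4]
after L3 α=1/2: [887/6, 1963/12, 1059/8]
→ [148, 164, 132]


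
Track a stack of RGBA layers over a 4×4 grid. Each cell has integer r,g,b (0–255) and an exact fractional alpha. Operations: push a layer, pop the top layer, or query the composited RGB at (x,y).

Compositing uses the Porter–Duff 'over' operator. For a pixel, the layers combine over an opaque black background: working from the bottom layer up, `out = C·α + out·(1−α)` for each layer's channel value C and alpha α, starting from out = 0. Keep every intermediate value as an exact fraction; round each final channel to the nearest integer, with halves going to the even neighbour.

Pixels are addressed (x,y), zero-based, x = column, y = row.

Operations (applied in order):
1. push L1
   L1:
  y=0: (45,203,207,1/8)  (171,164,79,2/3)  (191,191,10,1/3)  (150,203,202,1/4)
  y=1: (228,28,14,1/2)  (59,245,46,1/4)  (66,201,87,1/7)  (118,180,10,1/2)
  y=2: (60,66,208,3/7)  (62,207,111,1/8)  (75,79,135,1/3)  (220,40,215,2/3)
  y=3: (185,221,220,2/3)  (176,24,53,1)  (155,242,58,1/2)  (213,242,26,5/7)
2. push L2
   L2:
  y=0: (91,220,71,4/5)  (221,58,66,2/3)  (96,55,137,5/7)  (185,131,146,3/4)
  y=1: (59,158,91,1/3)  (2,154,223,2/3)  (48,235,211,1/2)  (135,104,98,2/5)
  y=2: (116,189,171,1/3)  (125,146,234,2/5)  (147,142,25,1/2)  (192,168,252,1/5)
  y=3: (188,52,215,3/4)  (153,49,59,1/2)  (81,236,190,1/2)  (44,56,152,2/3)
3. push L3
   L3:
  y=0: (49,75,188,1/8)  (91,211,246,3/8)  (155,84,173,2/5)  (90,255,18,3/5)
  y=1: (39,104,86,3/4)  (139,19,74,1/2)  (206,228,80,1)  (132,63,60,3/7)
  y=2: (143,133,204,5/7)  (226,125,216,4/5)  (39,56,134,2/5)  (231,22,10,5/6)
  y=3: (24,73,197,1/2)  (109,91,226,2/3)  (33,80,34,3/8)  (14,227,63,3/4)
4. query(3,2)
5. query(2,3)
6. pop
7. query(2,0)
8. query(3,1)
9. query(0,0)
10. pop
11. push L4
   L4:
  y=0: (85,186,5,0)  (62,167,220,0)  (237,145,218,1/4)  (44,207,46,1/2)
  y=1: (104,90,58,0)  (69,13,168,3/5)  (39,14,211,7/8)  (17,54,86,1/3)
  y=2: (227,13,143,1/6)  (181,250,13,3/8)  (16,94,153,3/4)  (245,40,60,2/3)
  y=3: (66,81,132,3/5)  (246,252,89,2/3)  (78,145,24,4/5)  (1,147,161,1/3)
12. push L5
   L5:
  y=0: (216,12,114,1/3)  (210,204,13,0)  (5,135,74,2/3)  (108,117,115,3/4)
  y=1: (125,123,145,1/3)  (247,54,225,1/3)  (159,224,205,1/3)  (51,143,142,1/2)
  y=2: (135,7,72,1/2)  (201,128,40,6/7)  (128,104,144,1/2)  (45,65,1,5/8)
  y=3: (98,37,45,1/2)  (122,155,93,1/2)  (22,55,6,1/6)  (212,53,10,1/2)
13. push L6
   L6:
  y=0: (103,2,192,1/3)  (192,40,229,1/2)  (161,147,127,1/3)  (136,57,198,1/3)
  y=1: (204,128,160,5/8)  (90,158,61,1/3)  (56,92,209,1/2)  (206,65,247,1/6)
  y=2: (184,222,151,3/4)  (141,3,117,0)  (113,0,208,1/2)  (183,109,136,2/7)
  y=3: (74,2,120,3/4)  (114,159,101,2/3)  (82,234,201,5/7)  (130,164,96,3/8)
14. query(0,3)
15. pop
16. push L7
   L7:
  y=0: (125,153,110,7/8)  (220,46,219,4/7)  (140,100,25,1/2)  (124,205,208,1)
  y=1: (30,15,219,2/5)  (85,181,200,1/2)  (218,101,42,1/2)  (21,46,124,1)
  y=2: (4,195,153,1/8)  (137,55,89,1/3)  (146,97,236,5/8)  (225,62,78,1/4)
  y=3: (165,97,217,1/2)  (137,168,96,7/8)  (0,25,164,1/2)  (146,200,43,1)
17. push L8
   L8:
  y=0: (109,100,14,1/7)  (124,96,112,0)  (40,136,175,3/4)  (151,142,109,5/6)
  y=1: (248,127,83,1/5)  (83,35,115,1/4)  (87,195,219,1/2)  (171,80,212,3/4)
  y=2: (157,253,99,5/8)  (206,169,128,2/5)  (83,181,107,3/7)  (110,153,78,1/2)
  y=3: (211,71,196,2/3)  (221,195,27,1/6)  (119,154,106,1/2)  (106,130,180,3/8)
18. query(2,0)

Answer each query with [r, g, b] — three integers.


(3,2) stack=L1,L2,L3; from [0,0,0]:
+L1 (α=2/3) → [440/3, 80/3, 430/3]
+L2 (α=1/5) → [2336/15, 824/15, 2476/15]
+L3 (α=5/6) → [19661/90, 1237/45, 1613/45]
rounded: [218, 27, 36]

query (2,3) [L1,L2,L3] — begin 0,0,0
+L1 (α=1/2) → [155/2, 121, 29]
+L2 (α=1/2) → [317/4, 357/2, 219/2]
+L3 (α=3/8) → [1981/32, 2265/16, 1299/16]
→ [62, 142, 81]

at x=2,y=0 over L1,L2:
after L1 α=1/3: [191/3, 191/3, 10/3]
after L2 α=5/7: [1822/21, 1207/21, 2075/21]
rounded: [87, 57, 99]

at x=3,y=1 over L1,L2:
+L1 (α=1/2) → [59, 90, 5]
+L2 (α=2/5) → [447/5, 478/5, 211/5]
= [89, 96, 42]

at x=0,y=0 over L1,L2:
+L1 (α=1/8) → [45/8, 203/8, 207/8]
+L2 (α=4/5) → [2957/40, 7243/40, 2479/40]
= [74, 181, 62]

(0,3) stack=L1,L4,L5,L6; from [0,0,0]:
L1 α=2/3: [370/3, 442/3, 440/3]
L4 α=3/5: [1334/15, 1613/15, 2068/15]
L5 α=1/2: [1402/15, 1084/15, 2743/30]
L6 α=3/4: [1183/15, 587/30, 13543/120]
rounded: [79, 20, 113]

at x=2,y=0 over L1,L4,L5,L7,L8:
after L1 α=1/3: [191/3, 191/3, 10/3]
after L4 α=1/4: [107, 84, 57]
after L5 α=2/3: [39, 118, 205/3]
after L7 α=1/2: [179/2, 109, 140/3]
after L8 α=3/4: [419/8, 517/4, 1715/12]
= [52, 129, 143]


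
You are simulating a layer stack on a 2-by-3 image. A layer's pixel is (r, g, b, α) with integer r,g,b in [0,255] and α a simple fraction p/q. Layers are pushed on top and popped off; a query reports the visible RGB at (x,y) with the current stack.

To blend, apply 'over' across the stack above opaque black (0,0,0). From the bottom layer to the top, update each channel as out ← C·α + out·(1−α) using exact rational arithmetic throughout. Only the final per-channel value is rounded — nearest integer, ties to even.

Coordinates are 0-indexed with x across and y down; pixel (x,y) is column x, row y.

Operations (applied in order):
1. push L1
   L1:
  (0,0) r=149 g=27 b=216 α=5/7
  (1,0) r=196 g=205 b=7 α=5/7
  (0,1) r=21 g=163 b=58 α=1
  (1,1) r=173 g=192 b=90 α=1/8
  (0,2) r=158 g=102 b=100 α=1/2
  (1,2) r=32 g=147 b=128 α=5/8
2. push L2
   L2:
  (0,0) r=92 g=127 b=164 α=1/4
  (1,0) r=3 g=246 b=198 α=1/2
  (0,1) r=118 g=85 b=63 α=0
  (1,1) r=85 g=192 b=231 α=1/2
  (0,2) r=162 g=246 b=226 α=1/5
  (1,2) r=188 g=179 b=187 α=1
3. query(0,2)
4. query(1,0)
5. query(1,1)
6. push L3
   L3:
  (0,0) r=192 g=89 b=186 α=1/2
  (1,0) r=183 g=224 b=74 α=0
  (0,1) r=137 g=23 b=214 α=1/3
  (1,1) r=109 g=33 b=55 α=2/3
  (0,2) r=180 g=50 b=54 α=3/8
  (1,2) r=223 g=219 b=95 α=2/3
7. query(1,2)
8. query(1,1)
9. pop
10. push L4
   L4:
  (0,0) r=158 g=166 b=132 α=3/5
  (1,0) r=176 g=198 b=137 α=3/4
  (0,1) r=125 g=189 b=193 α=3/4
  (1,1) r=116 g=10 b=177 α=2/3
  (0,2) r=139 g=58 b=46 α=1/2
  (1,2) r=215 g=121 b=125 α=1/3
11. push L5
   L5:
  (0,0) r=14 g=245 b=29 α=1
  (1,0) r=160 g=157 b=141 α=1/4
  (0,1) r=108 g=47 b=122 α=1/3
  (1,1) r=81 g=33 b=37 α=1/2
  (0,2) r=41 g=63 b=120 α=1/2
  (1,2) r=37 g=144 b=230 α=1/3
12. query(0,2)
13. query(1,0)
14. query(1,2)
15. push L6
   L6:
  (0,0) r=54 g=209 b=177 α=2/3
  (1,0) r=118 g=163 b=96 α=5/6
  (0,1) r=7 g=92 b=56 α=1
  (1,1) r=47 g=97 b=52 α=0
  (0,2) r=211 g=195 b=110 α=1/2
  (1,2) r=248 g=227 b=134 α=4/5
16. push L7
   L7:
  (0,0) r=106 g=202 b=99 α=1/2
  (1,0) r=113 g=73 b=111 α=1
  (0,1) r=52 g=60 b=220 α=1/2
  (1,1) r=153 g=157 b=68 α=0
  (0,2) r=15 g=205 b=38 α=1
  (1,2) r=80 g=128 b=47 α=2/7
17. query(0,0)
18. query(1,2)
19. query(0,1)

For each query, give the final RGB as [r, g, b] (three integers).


query (0,2) [L1,L2] — begin 0,0,0
after L1 α=1/2: [79, 51, 50]
after L2 α=1/5: [478/5, 90, 426/5]
rounded: [96, 90, 85]

query (1,0) [L1,L2] — begin 0,0,0
+L1 (α=5/7) → [140, 1025/7, 5]
+L2 (α=1/2) → [143/2, 2747/14, 203/2]
→ [72, 196, 102]

query (1,1) [L1,L2] — begin 0,0,0
L1 α=1/8: [173/8, 24, 45/4]
L2 α=1/2: [853/16, 108, 969/8]
= [53, 108, 121]

(1,2) stack=L1,L2,L3; from [0,0,0]:
after L1 α=5/8: [20, 735/8, 80]
after L2 α=1: [188, 179, 187]
after L3 α=2/3: [634/3, 617/3, 377/3]
→ [211, 206, 126]

query (1,1) [L1,L2,L3] — begin 0,0,0
+L1 (α=1/8) → [173/8, 24, 45/4]
+L2 (α=1/2) → [853/16, 108, 969/8]
+L3 (α=2/3) → [1447/16, 58, 1849/24]
→ [90, 58, 77]

at x=0,y=2 over L1,L2,L4,L5:
+L1 (α=1/2) → [79, 51, 50]
+L2 (α=1/5) → [478/5, 90, 426/5]
+L4 (α=1/2) → [1173/10, 74, 328/5]
+L5 (α=1/2) → [1583/20, 137/2, 464/5]
= [79, 68, 93]

(1,0) stack=L1,L2,L4,L5; from [0,0,0]:
after L1 α=5/7: [140, 1025/7, 5]
after L2 α=1/2: [143/2, 2747/14, 203/2]
after L4 α=3/4: [1199/8, 11063/56, 1025/8]
after L5 α=1/4: [4877/32, 41981/224, 4203/32]
rounded: [152, 187, 131]

query (1,2) [L1,L2,L4,L5] — begin 0,0,0
L1 α=5/8: [20, 735/8, 80]
L2 α=1: [188, 179, 187]
L4 α=1/3: [197, 479/3, 499/3]
L5 α=1/3: [431/3, 1390/9, 1688/9]
rounded: [144, 154, 188]

(0,0) stack=L1,L2,L4,L5,L6,L7; from [0,0,0]:
after L1 α=5/7: [745/7, 135/7, 1080/7]
after L2 α=1/4: [2879/28, 647/14, 1097/7]
after L4 α=3/5: [1903/14, 4133/35, 4966/35]
after L5 α=1: [14, 245, 29]
after L6 α=2/3: [122/3, 221, 383/3]
after L7 α=1/2: [220/3, 423/2, 340/3]
rounded: [73, 212, 113]

query (1,2) [L1,L2,L4,L5,L6,L7] — begin 0,0,0
after L1 α=5/8: [20, 735/8, 80]
after L2 α=1: [188, 179, 187]
after L4 α=1/3: [197, 479/3, 499/3]
after L5 α=1/3: [431/3, 1390/9, 1688/9]
after L6 α=4/5: [3407/15, 9562/45, 6512/45]
after L7 α=2/7: [3887/21, 11866/63, 7358/63]
= [185, 188, 117]

query (0,1) [L1,L2,L4,L5,L6,L7] — begin 0,0,0
+L1 (α=1) → [21, 163, 58]
+L2 (α=0) → [21, 163, 58]
+L4 (α=3/4) → [99, 365/2, 637/4]
+L5 (α=1/3) → [102, 412/3, 881/6]
+L6 (α=1) → [7, 92, 56]
+L7 (α=1/2) → [59/2, 76, 138]
= [30, 76, 138]


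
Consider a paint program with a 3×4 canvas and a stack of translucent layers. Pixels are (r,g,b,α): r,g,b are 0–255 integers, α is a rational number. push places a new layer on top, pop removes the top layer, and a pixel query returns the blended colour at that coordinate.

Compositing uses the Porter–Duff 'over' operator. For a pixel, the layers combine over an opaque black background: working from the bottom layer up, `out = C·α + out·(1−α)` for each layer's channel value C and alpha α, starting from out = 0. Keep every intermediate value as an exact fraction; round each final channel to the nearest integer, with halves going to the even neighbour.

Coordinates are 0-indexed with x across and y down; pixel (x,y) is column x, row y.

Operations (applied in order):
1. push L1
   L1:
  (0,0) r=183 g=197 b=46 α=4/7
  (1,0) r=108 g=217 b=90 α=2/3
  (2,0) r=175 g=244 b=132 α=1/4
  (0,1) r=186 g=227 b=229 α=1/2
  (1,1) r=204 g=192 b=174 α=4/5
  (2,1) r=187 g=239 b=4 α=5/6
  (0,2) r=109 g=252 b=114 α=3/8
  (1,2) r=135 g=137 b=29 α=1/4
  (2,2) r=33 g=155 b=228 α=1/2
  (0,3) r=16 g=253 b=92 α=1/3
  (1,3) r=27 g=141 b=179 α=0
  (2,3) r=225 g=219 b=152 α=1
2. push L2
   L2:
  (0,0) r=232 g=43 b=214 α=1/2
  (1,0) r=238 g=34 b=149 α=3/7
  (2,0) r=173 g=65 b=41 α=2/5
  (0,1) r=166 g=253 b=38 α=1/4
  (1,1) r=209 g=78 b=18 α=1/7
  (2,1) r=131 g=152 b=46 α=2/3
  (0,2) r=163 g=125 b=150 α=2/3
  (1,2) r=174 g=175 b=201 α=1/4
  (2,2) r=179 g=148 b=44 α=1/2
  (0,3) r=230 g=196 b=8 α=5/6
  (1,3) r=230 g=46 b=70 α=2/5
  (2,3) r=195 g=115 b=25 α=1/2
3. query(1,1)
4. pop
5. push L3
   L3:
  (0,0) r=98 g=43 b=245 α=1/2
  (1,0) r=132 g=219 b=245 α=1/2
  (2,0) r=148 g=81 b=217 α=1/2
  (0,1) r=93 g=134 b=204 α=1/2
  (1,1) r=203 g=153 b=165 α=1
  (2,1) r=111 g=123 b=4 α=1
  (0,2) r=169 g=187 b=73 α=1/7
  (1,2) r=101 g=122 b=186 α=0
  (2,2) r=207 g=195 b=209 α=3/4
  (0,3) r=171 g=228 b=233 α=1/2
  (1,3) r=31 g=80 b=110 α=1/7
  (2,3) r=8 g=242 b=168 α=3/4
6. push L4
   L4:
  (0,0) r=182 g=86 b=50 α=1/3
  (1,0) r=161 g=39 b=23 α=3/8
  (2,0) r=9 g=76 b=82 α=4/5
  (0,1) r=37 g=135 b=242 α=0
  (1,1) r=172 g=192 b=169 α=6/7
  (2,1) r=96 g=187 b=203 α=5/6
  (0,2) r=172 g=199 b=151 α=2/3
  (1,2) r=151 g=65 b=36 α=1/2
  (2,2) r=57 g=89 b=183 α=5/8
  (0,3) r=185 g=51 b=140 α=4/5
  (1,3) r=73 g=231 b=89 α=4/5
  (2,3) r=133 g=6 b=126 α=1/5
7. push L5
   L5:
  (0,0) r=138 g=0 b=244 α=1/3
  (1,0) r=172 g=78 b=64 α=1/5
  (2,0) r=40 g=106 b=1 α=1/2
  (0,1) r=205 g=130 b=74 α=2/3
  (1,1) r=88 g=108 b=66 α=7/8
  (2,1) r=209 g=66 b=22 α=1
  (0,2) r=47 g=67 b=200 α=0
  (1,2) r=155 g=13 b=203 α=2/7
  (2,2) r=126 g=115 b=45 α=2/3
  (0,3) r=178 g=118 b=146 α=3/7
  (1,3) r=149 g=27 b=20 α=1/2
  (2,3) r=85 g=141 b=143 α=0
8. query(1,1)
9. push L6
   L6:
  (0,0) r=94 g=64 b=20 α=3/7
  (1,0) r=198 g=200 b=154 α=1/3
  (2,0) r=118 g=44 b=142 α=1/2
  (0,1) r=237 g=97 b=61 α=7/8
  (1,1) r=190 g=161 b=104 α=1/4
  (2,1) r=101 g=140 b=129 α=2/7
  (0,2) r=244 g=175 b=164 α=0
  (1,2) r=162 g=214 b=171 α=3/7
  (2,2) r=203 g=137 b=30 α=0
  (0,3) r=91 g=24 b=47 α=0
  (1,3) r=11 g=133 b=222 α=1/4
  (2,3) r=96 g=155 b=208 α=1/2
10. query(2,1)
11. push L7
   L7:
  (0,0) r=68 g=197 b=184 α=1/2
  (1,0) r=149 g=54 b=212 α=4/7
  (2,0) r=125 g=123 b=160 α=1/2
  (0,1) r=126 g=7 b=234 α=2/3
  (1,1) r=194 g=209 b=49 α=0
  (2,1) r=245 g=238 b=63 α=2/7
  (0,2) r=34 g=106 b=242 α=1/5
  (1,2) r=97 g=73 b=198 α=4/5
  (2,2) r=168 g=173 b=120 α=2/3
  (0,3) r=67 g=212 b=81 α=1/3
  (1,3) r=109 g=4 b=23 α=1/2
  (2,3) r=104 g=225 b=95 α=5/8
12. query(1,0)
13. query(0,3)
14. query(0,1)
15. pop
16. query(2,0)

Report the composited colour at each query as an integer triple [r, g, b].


(1,1) stack=L1,L2; from [0,0,0]:
+L1 (α=4/5) → [816/5, 768/5, 696/5]
+L2 (α=1/7) → [5941/35, 714/5, 4266/35]
= [170, 143, 122]

at x=1,y=1 over L1,L3,L4,L5:
L1 α=4/5: [816/5, 768/5, 696/5]
L3 α=1: [203, 153, 165]
L4 α=6/7: [1235/7, 1305/7, 1179/7]
L5 α=7/8: [5547/56, 6597/56, 4413/56]
= [99, 118, 79]

query (2,1) [L1,L3,L4,L5,L6] — begin 0,0,0
L1 α=5/6: [935/6, 1195/6, 10/3]
L3 α=1: [111, 123, 4]
L4 α=5/6: [197/2, 529/3, 1019/6]
L5 α=1: [209, 66, 22]
L6 α=2/7: [1247/7, 610/7, 368/7]
rounded: [178, 87, 53]

at x=1,y=0 over L1,L3,L4,L5,L6,L7:
L1 α=2/3: [72, 434/3, 60]
L3 α=1/2: [102, 1091/6, 305/2]
L4 α=3/8: [993/8, 6157/48, 1663/16]
L5 α=1/5: [1337/10, 7093/60, 1919/20]
L6 α=1/3: [2327/15, 13093/90, 1153/10]
L7 α=4/7: [5307/35, 19573/210, 11939/70]
= [152, 93, 171]

query (0,3) [L1,L3,L4,L5,L6,L7] — begin 0,0,0
L1 α=1/3: [16/3, 253/3, 92/3]
L3 α=1/2: [529/6, 937/6, 791/6]
L4 α=4/5: [4969/30, 2161/30, 4151/30]
L5 α=3/7: [2564/15, 1376/15, 14872/105]
L6 α=0: [2564/15, 1376/15, 14872/105]
L7 α=1/3: [6133/45, 5932/45, 38249/315]
= [136, 132, 121]

(0,1) stack=L1,L3,L4,L5,L6,L7; from [0,0,0]:
L1 α=1/2: [93, 227/2, 229/2]
L3 α=1/2: [93, 495/4, 637/4]
L4 α=0: [93, 495/4, 637/4]
L5 α=2/3: [503/3, 1535/12, 1229/12]
L6 α=7/8: [685/3, 9683/96, 6353/96]
L7 α=2/3: [1441/9, 11027/288, 51281/288]
rounded: [160, 38, 178]

at x=2,y=0 over L1,L3,L4,L5,L6:
+L1 (α=1/4) → [175/4, 61, 33]
+L3 (α=1/2) → [767/8, 71, 125]
+L4 (α=4/5) → [211/8, 75, 453/5]
+L5 (α=1/2) → [531/16, 181/2, 229/5]
+L6 (α=1/2) → [2419/32, 269/4, 939/10]
= [76, 67, 94]


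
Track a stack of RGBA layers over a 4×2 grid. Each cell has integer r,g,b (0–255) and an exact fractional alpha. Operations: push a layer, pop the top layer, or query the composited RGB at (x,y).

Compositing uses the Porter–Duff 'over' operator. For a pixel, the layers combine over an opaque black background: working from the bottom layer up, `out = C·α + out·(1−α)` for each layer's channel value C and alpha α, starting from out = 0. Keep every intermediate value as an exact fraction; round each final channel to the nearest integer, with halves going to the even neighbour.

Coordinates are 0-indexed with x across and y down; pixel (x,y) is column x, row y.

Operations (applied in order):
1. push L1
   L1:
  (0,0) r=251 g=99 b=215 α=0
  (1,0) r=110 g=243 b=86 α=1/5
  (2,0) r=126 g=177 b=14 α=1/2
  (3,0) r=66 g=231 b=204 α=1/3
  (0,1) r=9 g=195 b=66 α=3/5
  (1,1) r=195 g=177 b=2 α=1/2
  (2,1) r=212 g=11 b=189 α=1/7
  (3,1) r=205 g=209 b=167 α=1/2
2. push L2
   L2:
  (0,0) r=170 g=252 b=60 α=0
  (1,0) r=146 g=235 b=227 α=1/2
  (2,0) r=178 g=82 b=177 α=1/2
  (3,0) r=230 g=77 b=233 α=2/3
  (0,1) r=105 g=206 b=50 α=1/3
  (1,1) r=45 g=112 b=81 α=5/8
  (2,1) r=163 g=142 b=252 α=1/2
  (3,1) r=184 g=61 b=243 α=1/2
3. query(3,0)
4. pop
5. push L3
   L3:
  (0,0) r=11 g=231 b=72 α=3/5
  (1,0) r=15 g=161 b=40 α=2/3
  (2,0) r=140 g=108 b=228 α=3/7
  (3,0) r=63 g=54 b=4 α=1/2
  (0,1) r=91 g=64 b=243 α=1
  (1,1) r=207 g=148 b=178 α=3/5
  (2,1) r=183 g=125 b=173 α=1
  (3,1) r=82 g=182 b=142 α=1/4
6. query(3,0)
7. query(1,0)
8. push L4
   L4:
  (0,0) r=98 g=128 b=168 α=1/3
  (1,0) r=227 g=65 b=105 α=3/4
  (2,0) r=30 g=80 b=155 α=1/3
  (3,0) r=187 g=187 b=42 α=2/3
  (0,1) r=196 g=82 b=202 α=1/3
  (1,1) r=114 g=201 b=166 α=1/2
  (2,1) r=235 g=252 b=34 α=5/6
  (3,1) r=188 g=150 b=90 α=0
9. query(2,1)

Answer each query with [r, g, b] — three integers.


at x=3,y=0 over L1,L2:
L1 α=1/3: [22, 77, 68]
L2 α=2/3: [482/3, 77, 178]
→ [161, 77, 178]

(3,0) stack=L1,L3; from [0,0,0]:
L1 α=1/3: [22, 77, 68]
L3 α=1/2: [85/2, 131/2, 36]
→ [42, 66, 36]

query (1,0) [L1,L3] — begin 0,0,0
+L1 (α=1/5) → [22, 243/5, 86/5]
+L3 (α=2/3) → [52/3, 1853/15, 162/5]
= [17, 124, 32]

at x=2,y=1 over L1,L3,L4:
L1 α=1/7: [212/7, 11/7, 27]
L3 α=1: [183, 125, 173]
L4 α=5/6: [679/3, 1385/6, 343/6]
= [226, 231, 57]


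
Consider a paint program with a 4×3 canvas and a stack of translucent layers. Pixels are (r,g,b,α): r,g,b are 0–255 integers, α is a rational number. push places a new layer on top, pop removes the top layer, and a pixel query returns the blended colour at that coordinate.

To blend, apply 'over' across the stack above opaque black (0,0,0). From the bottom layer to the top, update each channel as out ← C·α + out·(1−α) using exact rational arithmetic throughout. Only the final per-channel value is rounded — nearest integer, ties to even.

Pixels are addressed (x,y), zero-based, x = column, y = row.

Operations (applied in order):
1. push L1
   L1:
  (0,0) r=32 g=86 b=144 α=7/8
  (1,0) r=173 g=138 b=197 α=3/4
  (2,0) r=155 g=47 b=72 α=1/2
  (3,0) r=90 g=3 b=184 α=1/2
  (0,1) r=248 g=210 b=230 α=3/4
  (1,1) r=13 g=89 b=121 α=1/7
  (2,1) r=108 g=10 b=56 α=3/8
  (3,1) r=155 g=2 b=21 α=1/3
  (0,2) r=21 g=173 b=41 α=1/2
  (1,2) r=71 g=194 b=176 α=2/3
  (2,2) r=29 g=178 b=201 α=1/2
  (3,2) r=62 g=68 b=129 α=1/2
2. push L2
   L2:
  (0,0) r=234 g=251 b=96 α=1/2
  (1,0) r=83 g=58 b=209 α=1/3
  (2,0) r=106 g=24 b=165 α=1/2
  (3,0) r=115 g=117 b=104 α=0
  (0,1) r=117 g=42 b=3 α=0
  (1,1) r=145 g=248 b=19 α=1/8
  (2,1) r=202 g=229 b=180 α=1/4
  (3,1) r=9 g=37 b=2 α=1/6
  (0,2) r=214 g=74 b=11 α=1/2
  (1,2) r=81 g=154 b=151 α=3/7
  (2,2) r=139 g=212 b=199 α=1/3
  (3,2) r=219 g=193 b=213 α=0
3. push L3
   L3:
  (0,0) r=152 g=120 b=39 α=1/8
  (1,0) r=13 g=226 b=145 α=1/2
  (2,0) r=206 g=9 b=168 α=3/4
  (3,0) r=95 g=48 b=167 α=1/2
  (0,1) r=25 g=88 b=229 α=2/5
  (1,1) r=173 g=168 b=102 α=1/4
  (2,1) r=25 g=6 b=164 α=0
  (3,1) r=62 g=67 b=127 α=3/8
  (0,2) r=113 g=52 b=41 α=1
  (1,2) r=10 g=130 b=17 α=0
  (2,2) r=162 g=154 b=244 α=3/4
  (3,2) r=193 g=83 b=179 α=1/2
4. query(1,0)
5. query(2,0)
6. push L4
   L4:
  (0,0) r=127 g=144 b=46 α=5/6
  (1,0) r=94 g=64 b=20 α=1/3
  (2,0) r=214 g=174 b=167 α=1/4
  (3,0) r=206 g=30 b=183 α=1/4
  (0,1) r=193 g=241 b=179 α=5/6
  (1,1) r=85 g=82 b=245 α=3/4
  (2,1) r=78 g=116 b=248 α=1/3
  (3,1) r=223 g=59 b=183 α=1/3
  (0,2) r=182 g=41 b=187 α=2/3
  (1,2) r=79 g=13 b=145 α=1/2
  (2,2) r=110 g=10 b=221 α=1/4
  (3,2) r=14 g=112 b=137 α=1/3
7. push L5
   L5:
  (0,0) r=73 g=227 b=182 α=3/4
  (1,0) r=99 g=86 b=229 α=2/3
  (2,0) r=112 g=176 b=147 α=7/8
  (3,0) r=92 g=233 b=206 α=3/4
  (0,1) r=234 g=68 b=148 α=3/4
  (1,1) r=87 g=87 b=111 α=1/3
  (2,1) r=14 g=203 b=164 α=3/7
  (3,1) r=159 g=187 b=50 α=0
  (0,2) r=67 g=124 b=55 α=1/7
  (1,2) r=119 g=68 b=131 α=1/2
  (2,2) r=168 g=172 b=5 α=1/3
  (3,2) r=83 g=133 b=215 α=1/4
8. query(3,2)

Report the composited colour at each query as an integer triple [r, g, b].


query (1,0) [L1,L2,L3] — begin 0,0,0
L1 α=3/4: [519/4, 207/2, 591/4]
L2 α=1/3: [685/6, 265/3, 1009/6]
L3 α=1/2: [763/12, 943/6, 1879/12]
→ [64, 157, 157]

(2,0) stack=L1,L2,L3; from [0,0,0]:
+L1 (α=1/2) → [155/2, 47/2, 36]
+L2 (α=1/2) → [367/4, 95/4, 201/2]
+L3 (α=3/4) → [2839/16, 203/16, 1209/8]
= [177, 13, 151]

at x=3,y=2 over L1,L2,L3,L4,L5:
L1 α=1/2: [31, 34, 129/2]
L2 α=0: [31, 34, 129/2]
L3 α=1/2: [112, 117/2, 487/4]
L4 α=1/3: [238/3, 229/3, 761/6]
L5 α=1/4: [321/4, 181/2, 1191/8]
→ [80, 90, 149]


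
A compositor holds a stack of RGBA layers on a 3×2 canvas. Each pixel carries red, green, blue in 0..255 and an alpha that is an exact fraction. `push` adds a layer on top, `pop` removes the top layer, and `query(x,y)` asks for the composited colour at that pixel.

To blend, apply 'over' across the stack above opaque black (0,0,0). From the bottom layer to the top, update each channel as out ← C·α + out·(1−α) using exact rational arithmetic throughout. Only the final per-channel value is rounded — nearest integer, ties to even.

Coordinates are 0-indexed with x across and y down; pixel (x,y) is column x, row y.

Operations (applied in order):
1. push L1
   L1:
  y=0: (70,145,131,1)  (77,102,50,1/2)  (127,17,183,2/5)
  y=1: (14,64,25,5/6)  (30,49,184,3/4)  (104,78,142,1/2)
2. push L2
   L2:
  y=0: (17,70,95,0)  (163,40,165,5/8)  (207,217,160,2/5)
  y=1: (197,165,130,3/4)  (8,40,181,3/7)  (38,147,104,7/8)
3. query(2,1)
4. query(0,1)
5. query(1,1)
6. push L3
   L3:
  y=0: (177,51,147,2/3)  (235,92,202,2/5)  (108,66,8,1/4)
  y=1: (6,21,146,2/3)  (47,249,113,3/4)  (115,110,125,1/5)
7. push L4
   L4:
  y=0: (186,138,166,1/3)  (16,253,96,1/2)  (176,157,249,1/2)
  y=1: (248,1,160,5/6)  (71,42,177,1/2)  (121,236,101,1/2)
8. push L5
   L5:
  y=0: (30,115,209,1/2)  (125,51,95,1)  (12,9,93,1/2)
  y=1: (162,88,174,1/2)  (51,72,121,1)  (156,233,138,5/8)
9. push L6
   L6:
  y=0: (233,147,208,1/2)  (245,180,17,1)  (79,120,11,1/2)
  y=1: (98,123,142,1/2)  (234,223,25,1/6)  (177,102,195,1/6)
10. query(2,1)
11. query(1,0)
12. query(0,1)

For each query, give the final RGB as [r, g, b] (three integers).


(2,1) stack=L1,L2; from [0,0,0]:
+L1 (α=1/2) → [52, 39, 71]
+L2 (α=7/8) → [159/4, 267/2, 799/8]
rounded: [40, 134, 100]

query (0,1) [L1,L2] — begin 0,0,0
after L1 α=5/6: [35/3, 160/3, 125/6]
after L2 α=3/4: [452/3, 1645/12, 2465/24]
= [151, 137, 103]

query (1,1) [L1,L2] — begin 0,0,0
after L1 α=3/4: [45/2, 147/4, 138]
after L2 α=3/7: [114/7, 267/7, 1095/7]
→ [16, 38, 156]

(2,1) stack=L1,L2,L3,L4,L5,L6; from [0,0,0]:
after L1 α=1/2: [52, 39, 71]
after L2 α=7/8: [159/4, 267/2, 799/8]
after L3 α=1/5: [274/5, 644/5, 1049/10]
after L4 α=1/2: [879/10, 912/5, 2059/20]
after L5 α=5/8: [10437/80, 8561/40, 19977/160]
after L6 α=1/6: [4423/32, 9377/48, 8739/64]
→ [138, 195, 137]

(1,0) stack=L1,L2,L3,L4,L5,L6; from [0,0,0]:
+L1 (α=1/2) → [77/2, 51, 25]
+L2 (α=5/8) → [1861/16, 353/8, 225/2]
+L3 (α=2/5) → [13103/80, 2531/40, 1483/10]
+L4 (α=1/2) → [14383/160, 12651/80, 2443/20]
+L5 (α=1) → [125, 51, 95]
+L6 (α=1) → [245, 180, 17]
= [245, 180, 17]

query (0,1) [L1,L2,L3,L4,L5,L6] — begin 0,0,0
after L1 α=5/6: [35/3, 160/3, 125/6]
after L2 α=3/4: [452/3, 1645/12, 2465/24]
after L3 α=2/3: [488/9, 2149/36, 9473/72]
after L4 α=5/6: [5824/27, 2329/216, 67073/432]
after L5 α=1/2: [5099/27, 21337/432, 142241/864]
after L6 α=1/2: [7745/54, 74473/864, 264929/1728]
= [143, 86, 153]


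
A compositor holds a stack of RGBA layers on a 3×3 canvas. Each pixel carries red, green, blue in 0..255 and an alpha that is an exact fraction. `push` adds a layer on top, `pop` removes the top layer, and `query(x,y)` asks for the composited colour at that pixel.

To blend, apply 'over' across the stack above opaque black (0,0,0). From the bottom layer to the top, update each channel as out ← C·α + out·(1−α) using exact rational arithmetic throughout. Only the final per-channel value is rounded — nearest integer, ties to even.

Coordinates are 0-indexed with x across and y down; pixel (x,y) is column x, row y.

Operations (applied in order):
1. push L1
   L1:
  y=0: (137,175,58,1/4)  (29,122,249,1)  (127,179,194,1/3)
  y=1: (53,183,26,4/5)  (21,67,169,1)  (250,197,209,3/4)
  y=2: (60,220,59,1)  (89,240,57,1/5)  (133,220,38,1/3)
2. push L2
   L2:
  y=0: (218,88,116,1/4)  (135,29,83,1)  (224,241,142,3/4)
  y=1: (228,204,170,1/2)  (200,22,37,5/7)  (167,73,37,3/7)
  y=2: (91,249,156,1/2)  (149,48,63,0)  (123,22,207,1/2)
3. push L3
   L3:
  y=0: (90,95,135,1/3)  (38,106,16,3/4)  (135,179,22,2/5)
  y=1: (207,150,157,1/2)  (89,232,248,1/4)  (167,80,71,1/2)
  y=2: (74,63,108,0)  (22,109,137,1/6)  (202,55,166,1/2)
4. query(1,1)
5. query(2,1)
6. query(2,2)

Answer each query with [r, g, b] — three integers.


(1,1) stack=L1,L2,L3; from [0,0,0]:
after L1 α=1: [21, 67, 169]
after L2 α=5/7: [1042/7, 244/7, 523/7]
after L3 α=1/4: [3749/28, 589/7, 3305/28]
→ [134, 84, 118]

at x=2,y=1 over L1,L2,L3:
L1 α=3/4: [375/2, 591/4, 627/4]
L2 α=3/7: [1251/7, 810/7, 738/7]
L3 α=1/2: [1210/7, 685/7, 1235/14]
= [173, 98, 88]

(2,2) stack=L1,L2,L3; from [0,0,0]:
after L1 α=1/3: [133/3, 220/3, 38/3]
after L2 α=1/2: [251/3, 143/3, 659/6]
after L3 α=1/2: [857/6, 154/3, 1655/12]
= [143, 51, 138]


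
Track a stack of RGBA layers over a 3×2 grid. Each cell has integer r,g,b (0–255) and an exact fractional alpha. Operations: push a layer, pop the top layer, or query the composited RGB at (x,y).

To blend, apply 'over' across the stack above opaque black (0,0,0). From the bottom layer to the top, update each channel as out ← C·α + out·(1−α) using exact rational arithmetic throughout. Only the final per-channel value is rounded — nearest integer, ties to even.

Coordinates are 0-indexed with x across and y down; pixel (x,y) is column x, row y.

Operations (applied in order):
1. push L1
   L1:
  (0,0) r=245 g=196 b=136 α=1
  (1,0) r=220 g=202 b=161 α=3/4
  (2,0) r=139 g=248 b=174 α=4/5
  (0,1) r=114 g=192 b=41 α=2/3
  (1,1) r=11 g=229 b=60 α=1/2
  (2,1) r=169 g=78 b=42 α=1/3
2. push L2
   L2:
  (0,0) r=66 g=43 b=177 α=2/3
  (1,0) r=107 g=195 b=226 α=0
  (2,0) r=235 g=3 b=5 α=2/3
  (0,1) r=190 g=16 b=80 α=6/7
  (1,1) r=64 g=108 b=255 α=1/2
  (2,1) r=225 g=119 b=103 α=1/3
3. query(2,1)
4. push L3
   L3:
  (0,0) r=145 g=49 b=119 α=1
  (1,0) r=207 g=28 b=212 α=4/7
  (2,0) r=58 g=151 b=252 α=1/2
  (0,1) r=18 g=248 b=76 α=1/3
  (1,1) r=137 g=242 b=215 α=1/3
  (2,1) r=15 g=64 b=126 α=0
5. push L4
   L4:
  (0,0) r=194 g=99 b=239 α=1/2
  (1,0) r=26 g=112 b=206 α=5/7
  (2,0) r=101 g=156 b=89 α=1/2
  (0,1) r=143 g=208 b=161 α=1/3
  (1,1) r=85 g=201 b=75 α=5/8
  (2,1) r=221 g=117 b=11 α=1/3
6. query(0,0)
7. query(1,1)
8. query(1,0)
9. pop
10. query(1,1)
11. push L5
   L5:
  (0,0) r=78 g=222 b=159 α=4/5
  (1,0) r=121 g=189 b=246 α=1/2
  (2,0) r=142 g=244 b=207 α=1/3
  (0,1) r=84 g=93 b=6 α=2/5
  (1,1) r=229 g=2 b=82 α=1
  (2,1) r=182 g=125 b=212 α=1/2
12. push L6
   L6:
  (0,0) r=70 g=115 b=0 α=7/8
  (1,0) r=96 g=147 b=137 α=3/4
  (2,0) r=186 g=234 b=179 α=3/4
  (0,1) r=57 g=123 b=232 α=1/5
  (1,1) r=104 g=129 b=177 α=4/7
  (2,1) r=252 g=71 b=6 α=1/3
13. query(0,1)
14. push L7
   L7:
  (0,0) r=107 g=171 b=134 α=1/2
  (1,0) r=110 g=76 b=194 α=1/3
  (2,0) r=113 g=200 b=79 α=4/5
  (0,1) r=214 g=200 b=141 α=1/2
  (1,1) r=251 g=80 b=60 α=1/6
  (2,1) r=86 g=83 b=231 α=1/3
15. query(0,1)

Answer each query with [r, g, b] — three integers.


query (2,1) [L1,L2] — begin 0,0,0
after L1 α=1/3: [169/3, 26, 14]
after L2 α=1/3: [1013/9, 57, 131/3]
→ [113, 57, 44]

(0,0) stack=L1,L2,L3,L4; from [0,0,0]:
L1 α=1: [245, 196, 136]
L2 α=2/3: [377/3, 94, 490/3]
L3 α=1: [145, 49, 119]
L4 α=1/2: [339/2, 74, 179]
→ [170, 74, 179]

query (1,1) [L1,L2,L3,L4] — begin 0,0,0
+L1 (α=1/2) → [11/2, 229/2, 30]
+L2 (α=1/2) → [139/4, 445/4, 285/2]
+L3 (α=1/3) → [413/6, 929/6, 500/3]
+L4 (α=5/8) → [1263/16, 2939/16, 875/8]
→ [79, 184, 109]

(1,0) stack=L1,L2,L3,L4; from [0,0,0]:
after L1 α=3/4: [165, 303/2, 483/4]
after L2 α=0: [165, 303/2, 483/4]
after L3 α=4/7: [189, 1133/14, 4841/28]
after L4 α=5/7: [508/7, 5053/49, 19261/98]
→ [73, 103, 197]

(1,1) stack=L1,L2,L3; from [0,0,0]:
after L1 α=1/2: [11/2, 229/2, 30]
after L2 α=1/2: [139/4, 445/4, 285/2]
after L3 α=1/3: [413/6, 929/6, 500/3]
→ [69, 155, 167]

at x=0,y=1 over L1,L2,L3,L5,L6:
L1 α=2/3: [76, 128, 82/3]
L2 α=6/7: [1216/7, 32, 1522/21]
L3 α=1/3: [2558/21, 104, 4640/63]
L5 α=2/5: [3734/35, 498/5, 4892/105]
L6 α=1/5: [16931/175, 2607/25, 43928/525]
→ [97, 104, 84]

query (0,1) [L1,L2,L3,L5,L6,L7] — begin 0,0,0
L1 α=2/3: [76, 128, 82/3]
L2 α=6/7: [1216/7, 32, 1522/21]
L3 α=1/3: [2558/21, 104, 4640/63]
L5 α=2/5: [3734/35, 498/5, 4892/105]
L6 α=1/5: [16931/175, 2607/25, 43928/525]
L7 α=1/2: [54381/350, 7607/50, 117953/1050]
= [155, 152, 112]


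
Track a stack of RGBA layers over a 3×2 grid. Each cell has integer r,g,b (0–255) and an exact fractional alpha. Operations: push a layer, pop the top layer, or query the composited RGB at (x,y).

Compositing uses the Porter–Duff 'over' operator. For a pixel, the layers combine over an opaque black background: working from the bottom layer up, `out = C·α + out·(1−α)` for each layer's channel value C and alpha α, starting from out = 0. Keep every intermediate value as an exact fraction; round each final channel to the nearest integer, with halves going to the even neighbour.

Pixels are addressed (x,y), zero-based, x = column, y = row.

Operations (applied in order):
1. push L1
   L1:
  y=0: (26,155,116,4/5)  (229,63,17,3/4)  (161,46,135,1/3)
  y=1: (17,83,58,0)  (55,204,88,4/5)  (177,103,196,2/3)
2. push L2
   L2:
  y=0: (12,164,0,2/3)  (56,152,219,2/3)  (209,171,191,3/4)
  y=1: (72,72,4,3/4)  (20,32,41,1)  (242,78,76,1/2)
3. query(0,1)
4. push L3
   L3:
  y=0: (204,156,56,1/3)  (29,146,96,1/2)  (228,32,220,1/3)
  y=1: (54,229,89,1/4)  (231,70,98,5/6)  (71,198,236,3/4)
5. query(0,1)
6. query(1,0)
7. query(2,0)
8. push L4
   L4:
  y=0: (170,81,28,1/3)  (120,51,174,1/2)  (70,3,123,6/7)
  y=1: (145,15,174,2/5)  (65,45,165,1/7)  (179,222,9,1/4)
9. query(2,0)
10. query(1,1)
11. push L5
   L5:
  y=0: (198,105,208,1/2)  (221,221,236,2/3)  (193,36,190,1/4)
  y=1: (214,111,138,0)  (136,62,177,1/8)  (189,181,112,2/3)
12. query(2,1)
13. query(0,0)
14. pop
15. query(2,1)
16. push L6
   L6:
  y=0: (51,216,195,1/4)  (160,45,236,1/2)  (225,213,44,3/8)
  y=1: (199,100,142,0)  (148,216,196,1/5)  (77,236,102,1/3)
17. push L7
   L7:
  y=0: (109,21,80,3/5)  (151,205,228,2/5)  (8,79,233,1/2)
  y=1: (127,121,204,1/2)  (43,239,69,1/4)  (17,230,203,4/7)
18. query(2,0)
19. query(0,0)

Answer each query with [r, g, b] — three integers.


(0,1) stack=L1,L2; from [0,0,0]:
+L1 (α=0) → [0, 0, 0]
+L2 (α=3/4) → [54, 54, 3]
rounded: [54, 54, 3]

query (0,1) [L1,L2,L3] — begin 0,0,0
L1 α=0: [0, 0, 0]
L2 α=3/4: [54, 54, 3]
L3 α=1/4: [54, 391/4, 49/2]
rounded: [54, 98, 24]

(1,0) stack=L1,L2,L3; from [0,0,0]:
L1 α=3/4: [687/4, 189/4, 51/4]
L2 α=2/3: [1135/12, 1405/12, 601/4]
L3 α=1/2: [1483/24, 3157/24, 985/8]
→ [62, 132, 123]

at x=2,y=0 over L1,L2,L3:
L1 α=1/3: [161/3, 46/3, 45]
L2 α=3/4: [1021/6, 1585/12, 309/2]
L3 α=1/3: [1705/9, 1777/18, 529/3]
= [189, 99, 176]

(2,0) stack=L1,L2,L3,L4; from [0,0,0]:
+L1 (α=1/3) → [161/3, 46/3, 45]
+L2 (α=3/4) → [1021/6, 1585/12, 309/2]
+L3 (α=1/3) → [1705/9, 1777/18, 529/3]
+L4 (α=6/7) → [5485/63, 2101/126, 2743/21]
→ [87, 17, 131]

query (1,1) [L1,L2,L3,L4] — begin 0,0,0
after L1 α=4/5: [44, 816/5, 352/5]
after L2 α=1: [20, 32, 41]
after L3 α=5/6: [1175/6, 191/3, 177/2]
after L4 α=1/7: [1240/7, 61, 696/7]
→ [177, 61, 99]

at x=2,y=1 over L1,L2,L3,L4,L5:
after L1 α=2/3: [118, 206/3, 392/3]
after L2 α=1/2: [180, 220/3, 310/3]
after L3 α=3/4: [393/4, 1001/6, 1217/6]
after L4 α=1/4: [1895/16, 1445/8, 1235/8]
after L5 α=2/3: [7943/48, 1447/8, 1009/8]
rounded: [165, 181, 126]

(0,0) stack=L1,L2,L3,L4,L5; from [0,0,0]:
+L1 (α=4/5) → [104/5, 124, 464/5]
+L2 (α=2/3) → [224/15, 452/3, 464/15]
+L3 (α=1/3) → [3508/45, 1372/9, 1768/45]
+L4 (α=1/3) → [14666/135, 3473/27, 4796/135]
+L5 (α=1/2) → [20698/135, 3154/27, 16438/135]
= [153, 117, 122]

at x=2,y=1 over L1,L2,L3,L4:
L1 α=2/3: [118, 206/3, 392/3]
L2 α=1/2: [180, 220/3, 310/3]
L3 α=3/4: [393/4, 1001/6, 1217/6]
L4 α=1/4: [1895/16, 1445/8, 1235/8]
→ [118, 181, 154]

query (2,0) [L1,L2,L3,L4,L6,L7] — begin 0,0,0
+L1 (α=1/3) → [161/3, 46/3, 45]
+L2 (α=3/4) → [1021/6, 1585/12, 309/2]
+L3 (α=1/3) → [1705/9, 1777/18, 529/3]
+L4 (α=6/7) → [5485/63, 2101/126, 2743/21]
+L6 (α=3/8) → [34975/252, 91019/1008, 16487/168]
+L7 (α=1/2) → [36991/504, 170651/2016, 55631/336]
= [73, 85, 166]

at x=0,y=0 over L1,L2,L3,L4,L6,L7:
+L1 (α=4/5) → [104/5, 124, 464/5]
+L2 (α=2/3) → [224/15, 452/3, 464/15]
+L3 (α=1/3) → [3508/45, 1372/9, 1768/45]
+L4 (α=1/3) → [14666/135, 3473/27, 4796/135]
+L6 (α=1/4) → [16961/180, 5417/36, 13571/180]
+L7 (α=3/5) → [46391/450, 6551/90, 35171/450]
→ [103, 73, 78]
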